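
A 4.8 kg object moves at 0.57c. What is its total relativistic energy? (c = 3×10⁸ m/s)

γ = 1/√(1 - 0.57²) = 1.2171
mc² = 4.8 × (3×10⁸)² = 4.320×10¹⁷ J
E = γmc² = 1.2171 × 4.320×10¹⁷ = 5.258×10¹⁷ J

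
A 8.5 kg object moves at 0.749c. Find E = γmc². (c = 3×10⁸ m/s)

γ = 1/√(1 - 0.749²) = 1.5093
mc² = 8.5 × (3×10⁸)² = 7.650×10¹⁷ J
E = γmc² = 1.5093 × 7.650×10¹⁷ = 1.155×10¹⁸ J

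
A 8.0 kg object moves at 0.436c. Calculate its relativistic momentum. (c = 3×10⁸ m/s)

γ = 1/√(1 - 0.436²) = 1.111
v = 0.436 × 3×10⁸ = 1.308×10⁸ m/s
p = γmv = 1.111 × 8.0 × 1.308×10⁸ = 1.163×10⁹ kg·m/s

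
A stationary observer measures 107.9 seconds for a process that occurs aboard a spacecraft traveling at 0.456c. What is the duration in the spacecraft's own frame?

Dilated time Δt = 107.9 seconds
γ = 1/√(1 - 0.456²) = 1.1236
Δt₀ = Δt/γ = 107.9/1.1236 = 96.03 seconds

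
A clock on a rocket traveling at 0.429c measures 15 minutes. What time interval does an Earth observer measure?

Proper time Δt₀ = 15 minutes
γ = 1/√(1 - 0.429²) = 1.107
Δt = γΔt₀ = 1.107 × 15 = 16.61 minutes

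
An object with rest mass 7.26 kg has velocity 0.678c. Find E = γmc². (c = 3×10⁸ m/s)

γ = 1/√(1 - 0.678²) = 1.3604
mc² = 7.26 × (3×10⁸)² = 6.534×10¹⁷ J
E = γmc² = 1.3604 × 6.534×10¹⁷ = 8.889×10¹⁷ J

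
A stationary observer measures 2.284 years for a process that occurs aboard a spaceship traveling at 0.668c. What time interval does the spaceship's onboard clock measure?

Dilated time Δt = 2.284 years
γ = 1/√(1 - 0.668²) = 1.3438
Δt₀ = Δt/γ = 2.284/1.3438 = 1.700 years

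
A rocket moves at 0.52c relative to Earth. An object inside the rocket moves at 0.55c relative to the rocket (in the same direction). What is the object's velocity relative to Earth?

u = (u' + v)/(1 + u'v/c²)
Numerator: 0.55 + 0.52 = 1.07
Denominator: 1 + 0.286 = 1.286
u = 1.07/1.286 = 0.8320c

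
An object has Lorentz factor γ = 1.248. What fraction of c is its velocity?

From γ = 1/√(1 - v²/c²):
1/γ² = 1/1.248² = 0.64205
v²/c² = 1 - 0.64205 = 0.35795
v/c = √(0.35795) = 0.5983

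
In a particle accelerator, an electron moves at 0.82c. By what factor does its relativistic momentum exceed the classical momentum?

p_rel = γmv, p_class = mv
Ratio = γ = 1/√(1 - 0.82²)
= 1/√(0.3276) = 1.747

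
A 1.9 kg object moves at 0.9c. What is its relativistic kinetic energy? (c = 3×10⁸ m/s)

γ = 1/√(1 - 0.9²) = 2.294
γ - 1 = 1.294
KE = (γ-1)mc² = 1.294 × 1.9 × (3×10⁸)² = 2.213×10¹⁷ J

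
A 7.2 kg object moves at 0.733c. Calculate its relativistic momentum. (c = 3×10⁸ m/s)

γ = 1/√(1 - 0.733²) = 1.4701
v = 0.733 × 3×10⁸ = 2.199×10⁸ m/s
p = γmv = 1.4701 × 7.2 × 2.199×10⁸ = 2.328×10⁹ kg·m/s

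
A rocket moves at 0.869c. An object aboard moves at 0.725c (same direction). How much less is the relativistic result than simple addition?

Classical: u' + v = 0.725 + 0.869 = 1.594c
Relativistic: u = (0.725 + 0.869)/(1 + 0.630025) = 1.594/1.630025 = 0.9779c
Difference: 1.594 - 0.9779 = 0.6161c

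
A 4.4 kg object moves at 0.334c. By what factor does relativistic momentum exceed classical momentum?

p_rel = γmv, p_class = mv
Ratio = γ = 1/√(1 - 0.334²) = 1.061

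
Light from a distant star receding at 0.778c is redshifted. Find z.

β = 0.778
(1+β)/(1-β) = 1.778/0.222 = 8.009
√(8.009) = 2.830
z = 2.830 - 1 = 1.830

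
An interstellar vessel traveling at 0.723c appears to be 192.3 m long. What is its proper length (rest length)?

Contracted length L = 192.3 m
γ = 1/√(1 - 0.723²) = 1.4475
L₀ = γL = 1.4475 × 192.3 = 278.4 m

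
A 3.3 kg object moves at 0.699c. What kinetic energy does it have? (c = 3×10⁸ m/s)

γ = 1/√(1 - 0.699²) = 1.3984
γ - 1 = 0.3984
KE = (γ-1)mc² = 0.3984 × 3.3 × (3×10⁸)² = 1.183×10¹⁷ J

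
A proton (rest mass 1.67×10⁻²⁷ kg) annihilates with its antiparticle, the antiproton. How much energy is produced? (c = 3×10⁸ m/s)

Both particles have the same rest mass, so total mass = 2m
E = 2m·c² = 2 × 1.67×10⁻²⁷ × (3×10⁸)²
= 2 × 1.67×10⁻²⁷ × 9×10¹⁶
= 3.006×10⁻¹⁰ J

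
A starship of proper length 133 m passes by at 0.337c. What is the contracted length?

Proper length L₀ = 133 m
γ = 1/√(1 - 0.337²) = 1.062
L = L₀/γ = 133/1.062 = 125.2 m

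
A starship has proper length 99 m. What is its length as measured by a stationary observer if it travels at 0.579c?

Proper length L₀ = 99 m
γ = 1/√(1 - 0.579²) = 1.2265
L = L₀/γ = 99/1.2265 = 80.72 m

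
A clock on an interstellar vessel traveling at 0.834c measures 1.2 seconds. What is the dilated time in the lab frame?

Proper time Δt₀ = 1.2 seconds
γ = 1/√(1 - 0.834²) = 1.8124
Δt = γΔt₀ = 1.8124 × 1.2 = 2.175 seconds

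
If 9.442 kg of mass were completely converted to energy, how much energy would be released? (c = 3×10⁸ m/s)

Using E = mc²:
c² = (3×10⁸)² = 9×10¹⁶ m²/s²
E = 9.442 × 9×10¹⁶ = 8.498×10¹⁷ J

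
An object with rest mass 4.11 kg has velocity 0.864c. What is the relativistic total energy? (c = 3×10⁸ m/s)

γ = 1/√(1 - 0.864²) = 1.9861
mc² = 4.11 × (3×10⁸)² = 3.699×10¹⁷ J
E = γmc² = 1.9861 × 3.699×10¹⁷ = 7.347×10¹⁷ J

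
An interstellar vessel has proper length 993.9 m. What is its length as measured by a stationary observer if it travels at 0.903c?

Proper length L₀ = 993.9 m
γ = 1/√(1 - 0.903²) = 2.3275
L = L₀/γ = 993.9/2.3275 = 427.0 m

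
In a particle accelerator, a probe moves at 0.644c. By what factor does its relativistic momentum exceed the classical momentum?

p_rel = γmv, p_class = mv
Ratio = γ = 1/√(1 - 0.644²)
= 1/√(0.585264) = 1.307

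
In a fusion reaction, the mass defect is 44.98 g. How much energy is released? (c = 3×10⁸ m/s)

Convert mass defect: Δm = 44.98 g = 0.04498 kg
E = Δm·c² = 0.04498 × (3×10⁸)²
= 0.04498 × 9×10¹⁶ = 4.048×10¹⁵ J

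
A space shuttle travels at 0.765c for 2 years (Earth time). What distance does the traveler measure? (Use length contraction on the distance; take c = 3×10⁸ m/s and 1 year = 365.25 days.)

Earth distance: d = v × t = 0.765c × 2 yr = 1.4485×10¹⁶ m
γ = 1.5527
d' = d/γ = 1.4485×10¹⁶/1.5527 = 9.329×10¹⁵ m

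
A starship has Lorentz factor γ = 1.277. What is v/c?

From γ = 1/√(1 - v²/c²):
1/γ² = 1/1.277² = 0.6132
v²/c² = 1 - 0.6132 = 0.3868
v/c = √(0.3868) = 0.6219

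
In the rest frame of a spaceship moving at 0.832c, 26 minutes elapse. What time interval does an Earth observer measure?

Proper time Δt₀ = 26 minutes
γ = 1/√(1 - 0.832²) = 1.8025
Δt = γΔt₀ = 1.8025 × 26 = 46.87 minutes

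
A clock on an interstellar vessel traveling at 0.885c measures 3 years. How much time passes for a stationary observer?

Proper time Δt₀ = 3 years
γ = 1/√(1 - 0.885²) = 2.1478
Δt = γΔt₀ = 2.1478 × 3 = 6.443 years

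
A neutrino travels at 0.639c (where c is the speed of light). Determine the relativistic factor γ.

v/c = 0.639, so (v/c)² = 0.408321
1 - (v/c)² = 0.591679
γ = 1/√(0.591679) = 1.300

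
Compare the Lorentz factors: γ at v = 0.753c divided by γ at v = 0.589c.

γ₁ = 1/√(1 - 0.753²) = 1.5197
γ₂ = 1/√(1 - 0.589²) = 1.2374
γ₁/γ₂ = 1.5197/1.2374 = 1.228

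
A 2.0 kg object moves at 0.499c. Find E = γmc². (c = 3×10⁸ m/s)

γ = 1/√(1 - 0.499²) = 1.154
mc² = 2.0 × (3×10⁸)² = 1.800×10¹⁷ J
E = γmc² = 1.154 × 1.800×10¹⁷ = 2.077×10¹⁷ J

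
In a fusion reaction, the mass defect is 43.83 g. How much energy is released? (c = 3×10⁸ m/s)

Convert mass defect: Δm = 43.83 g = 0.04383 kg
E = Δm·c² = 0.04383 × (3×10⁸)²
= 0.04383 × 9×10¹⁶ = 3.945×10¹⁵ J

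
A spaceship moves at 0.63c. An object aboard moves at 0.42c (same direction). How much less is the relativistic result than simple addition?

Classical: u' + v = 0.42 + 0.63 = 1.05c
Relativistic: u = (0.42 + 0.63)/(1 + 0.2646) = 1.05/1.2646 = 0.8303c
Difference: 1.05 - 0.8303 = 0.2197c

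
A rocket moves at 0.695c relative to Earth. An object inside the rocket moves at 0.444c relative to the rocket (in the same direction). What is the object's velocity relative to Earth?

u = (u' + v)/(1 + u'v/c²)
Numerator: 0.444 + 0.695 = 1.139
Denominator: 1 + 0.30858 = 1.30858
u = 1.139/1.30858 = 0.8704c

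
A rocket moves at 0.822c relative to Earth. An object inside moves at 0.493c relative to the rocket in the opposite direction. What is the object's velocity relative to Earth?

Object's velocity in rocket frame is u' = -0.493c
u = (u' + v)/(1 + u'v/c²) = (v - 0.493)/(1 - 0.493·v/c²)
Numerator: 0.822 - 0.493 = 0.329
Denominator: 1 - 0.405246 = 0.594754
u = 0.329/0.594754 = 0.5532c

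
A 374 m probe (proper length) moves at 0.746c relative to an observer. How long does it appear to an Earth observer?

Proper length L₀ = 374 m
γ = 1/√(1 - 0.746²) = 1.5016
L = L₀/γ = 374/1.5016 = 249.1 m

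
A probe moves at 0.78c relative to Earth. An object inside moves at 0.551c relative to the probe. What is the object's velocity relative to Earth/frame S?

u = (u' + v)/(1 + u'v/c²)
Numerator: 0.551 + 0.78 = 1.331
Denominator: 1 + 0.42978 = 1.42978
u = 1.331/1.42978 = 0.9309c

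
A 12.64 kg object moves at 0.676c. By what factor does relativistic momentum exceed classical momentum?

p_rel = γmv, p_class = mv
Ratio = γ = 1/√(1 - 0.676²) = 1.357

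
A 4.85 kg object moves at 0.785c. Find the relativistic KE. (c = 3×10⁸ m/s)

γ = 1/√(1 - 0.785²) = 1.6142
γ - 1 = 0.6142
KE = (γ-1)mc² = 0.6142 × 4.85 × (3×10⁸)² = 2.681×10¹⁷ J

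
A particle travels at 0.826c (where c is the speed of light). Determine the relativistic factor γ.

v/c = 0.826, so (v/c)² = 0.682276
1 - (v/c)² = 0.317724
γ = 1/√(0.317724) = 1.774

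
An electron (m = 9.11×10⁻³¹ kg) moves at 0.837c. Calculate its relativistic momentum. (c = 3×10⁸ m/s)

γ = 1/√(1 - 0.837²) = 1.8275
v = 0.837 × 3×10⁸ = 2.511×10⁸ m/s
p = γmv = 1.8275 × 9.11×10⁻³¹ × 2.511×10⁸ = 4.180×10⁻²² kg·m/s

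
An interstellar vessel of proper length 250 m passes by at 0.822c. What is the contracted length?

Proper length L₀ = 250 m
γ = 1/√(1 - 0.822²) = 1.756
L = L₀/γ = 250/1.756 = 142.4 m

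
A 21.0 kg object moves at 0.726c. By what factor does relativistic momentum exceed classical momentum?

p_rel = γmv, p_class = mv
Ratio = γ = 1/√(1 - 0.726²) = 1.454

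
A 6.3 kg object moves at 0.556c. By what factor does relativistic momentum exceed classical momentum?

p_rel = γmv, p_class = mv
Ratio = γ = 1/√(1 - 0.556²) = 1.203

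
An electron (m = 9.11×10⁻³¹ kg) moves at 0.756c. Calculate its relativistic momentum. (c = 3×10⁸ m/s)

γ = 1/√(1 - 0.756²) = 1.5277
v = 0.756 × 3×10⁸ = 2.268×10⁸ m/s
p = γmv = 1.5277 × 9.11×10⁻³¹ × 2.268×10⁸ = 3.156×10⁻²² kg·m/s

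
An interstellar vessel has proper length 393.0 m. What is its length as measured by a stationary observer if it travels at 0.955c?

Proper length L₀ = 393.0 m
γ = 1/√(1 - 0.955²) = 3.371
L = L₀/γ = 393.0/3.371 = 116.6 m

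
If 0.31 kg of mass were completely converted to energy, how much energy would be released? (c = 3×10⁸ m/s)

Using E = mc²:
c² = (3×10⁸)² = 9×10¹⁶ m²/s²
E = 0.31 × 9×10¹⁶ = 2.790×10¹⁶ J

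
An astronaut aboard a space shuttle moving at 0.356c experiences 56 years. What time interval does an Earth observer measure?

Proper time Δt₀ = 56 years
γ = 1/√(1 - 0.356²) = 1.0701
Δt = γΔt₀ = 1.0701 × 56 = 59.93 years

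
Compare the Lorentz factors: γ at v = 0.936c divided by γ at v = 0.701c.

γ₁ = 1/√(1 - 0.936²) = 2.841
γ₂ = 1/√(1 - 0.701²) = 1.402
γ₁/γ₂ = 2.841/1.402 = 2.026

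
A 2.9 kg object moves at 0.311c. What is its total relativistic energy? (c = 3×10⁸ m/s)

γ = 1/√(1 - 0.311²) = 1.052
mc² = 2.9 × (3×10⁸)² = 2.610×10¹⁷ J
E = γmc² = 1.052 × 2.610×10¹⁷ = 2.746×10¹⁷ J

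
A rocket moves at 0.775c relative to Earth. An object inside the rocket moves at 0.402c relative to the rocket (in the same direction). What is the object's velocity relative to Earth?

u = (u' + v)/(1 + u'v/c²)
Numerator: 0.402 + 0.775 = 1.177
Denominator: 1 + 0.31155 = 1.31155
u = 1.177/1.31155 = 0.8974c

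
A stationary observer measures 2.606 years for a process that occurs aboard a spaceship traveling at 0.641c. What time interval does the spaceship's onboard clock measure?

Dilated time Δt = 2.606 years
γ = 1/√(1 - 0.641²) = 1.303
Δt₀ = Δt/γ = 2.606/1.303 = 2.000 years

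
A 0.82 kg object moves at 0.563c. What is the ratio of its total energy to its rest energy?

E = γmc², E₀ = mc²
E/E₀ = γ = 1/√(1 - 0.563²) = 1.210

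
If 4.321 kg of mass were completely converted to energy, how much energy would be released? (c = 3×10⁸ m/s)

Using E = mc²:
c² = (3×10⁸)² = 9×10¹⁶ m²/s²
E = 4.321 × 9×10¹⁶ = 3.889×10¹⁷ J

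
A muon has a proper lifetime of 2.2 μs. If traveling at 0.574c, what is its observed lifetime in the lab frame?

Proper lifetime τ₀ = 2.2 μs
γ = 1/√(1 - 0.574²) = 1.2212
τ = γτ₀ = 1.2212 × 2.2 μs = 2.687 μs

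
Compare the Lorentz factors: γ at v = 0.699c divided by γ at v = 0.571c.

γ₁ = 1/√(1 - 0.699²) = 1.398
γ₂ = 1/√(1 - 0.571²) = 1.218
γ₁/γ₂ = 1.398/1.218 = 1.148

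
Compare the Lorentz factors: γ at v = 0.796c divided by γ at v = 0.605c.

γ₁ = 1/√(1 - 0.796²) = 1.652
γ₂ = 1/√(1 - 0.605²) = 1.256
γ₁/γ₂ = 1.652/1.256 = 1.315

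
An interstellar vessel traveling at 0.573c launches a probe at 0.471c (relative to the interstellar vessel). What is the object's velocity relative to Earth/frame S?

u = (u' + v)/(1 + u'v/c²)
Numerator: 0.471 + 0.573 = 1.044
Denominator: 1 + 0.269883 = 1.269883
u = 1.044/1.269883 = 0.8221c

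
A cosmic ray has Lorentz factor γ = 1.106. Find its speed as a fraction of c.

From γ = 1/√(1 - v²/c²):
1/γ² = 1/1.106² = 0.8175
v²/c² = 1 - 0.8175 = 0.1825
v/c = √(0.1825) = 0.4272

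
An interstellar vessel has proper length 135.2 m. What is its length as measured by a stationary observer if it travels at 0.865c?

Proper length L₀ = 135.2 m
γ = 1/√(1 - 0.865²) = 1.993
L = L₀/γ = 135.2/1.993 = 67.84 m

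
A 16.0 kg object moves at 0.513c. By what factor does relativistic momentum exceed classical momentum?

p_rel = γmv, p_class = mv
Ratio = γ = 1/√(1 - 0.513²) = 1.165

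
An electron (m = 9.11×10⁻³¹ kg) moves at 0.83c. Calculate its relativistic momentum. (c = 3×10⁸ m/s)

γ = 1/√(1 - 0.83²) = 1.793
v = 0.83 × 3×10⁸ = 2.490×10⁸ m/s
p = γmv = 1.793 × 9.11×10⁻³¹ × 2.490×10⁸ = 4.067×10⁻²² kg·m/s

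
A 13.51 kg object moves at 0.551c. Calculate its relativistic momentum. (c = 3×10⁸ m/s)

γ = 1/√(1 - 0.551²) = 1.1983
v = 0.551 × 3×10⁸ = 1.653×10⁸ m/s
p = γmv = 1.1983 × 13.51 × 1.653×10⁸ = 2.676×10⁹ kg·m/s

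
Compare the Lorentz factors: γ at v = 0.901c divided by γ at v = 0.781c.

γ₁ = 1/√(1 - 0.901²) = 2.305
γ₂ = 1/√(1 - 0.781²) = 1.601
γ₁/γ₂ = 2.305/1.601 = 1.440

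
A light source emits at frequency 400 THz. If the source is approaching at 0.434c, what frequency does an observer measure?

β = v/c = 0.434
(1+β)/(1-β) = 1.434/0.566 = 2.5336
Doppler factor = √(2.5336) = 1.5917
f_obs = 400 × 1.5917 = 636.7 THz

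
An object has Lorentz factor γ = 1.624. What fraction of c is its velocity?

From γ = 1/√(1 - v²/c²):
1/γ² = 1/1.624² = 0.3792
v²/c² = 1 - 0.3792 = 0.6208
v/c = √(0.6208) = 0.7879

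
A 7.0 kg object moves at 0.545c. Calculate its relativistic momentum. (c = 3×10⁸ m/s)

γ = 1/√(1 - 0.545²) = 1.193
v = 0.545 × 3×10⁸ = 1.635×10⁸ m/s
p = γmv = 1.193 × 7.0 × 1.635×10⁸ = 1.365×10⁹ kg·m/s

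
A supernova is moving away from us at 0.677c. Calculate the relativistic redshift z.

β = 0.677
(1+β)/(1-β) = 1.677/0.323 = 5.192
√(5.192) = 2.279
z = 2.279 - 1 = 1.279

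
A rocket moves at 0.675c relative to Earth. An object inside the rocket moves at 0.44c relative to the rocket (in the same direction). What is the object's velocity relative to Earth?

u = (u' + v)/(1 + u'v/c²)
Numerator: 0.44 + 0.675 = 1.115
Denominator: 1 + 0.297 = 1.297
u = 1.115/1.297 = 0.8597c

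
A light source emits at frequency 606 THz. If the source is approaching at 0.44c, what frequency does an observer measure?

β = v/c = 0.44
(1+β)/(1-β) = 1.44/0.56 = 2.5714
Doppler factor = √(2.5714) = 1.6036
f_obs = 606 × 1.6036 = 971.8 THz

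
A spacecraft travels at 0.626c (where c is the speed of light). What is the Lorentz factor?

v/c = 0.626, so (v/c)² = 0.391876
1 - (v/c)² = 0.608124
γ = 1/√(0.608124) = 1.282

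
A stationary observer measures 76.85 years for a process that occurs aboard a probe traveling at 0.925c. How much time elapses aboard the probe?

Dilated time Δt = 76.85 years
γ = 1/√(1 - 0.925²) = 2.632
Δt₀ = Δt/γ = 76.85/2.632 = 29.20 years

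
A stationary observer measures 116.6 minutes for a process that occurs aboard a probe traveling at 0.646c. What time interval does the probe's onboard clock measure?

Dilated time Δt = 116.6 minutes
γ = 1/√(1 - 0.646²) = 1.310
Δt₀ = Δt/γ = 116.6/1.310 = 89.01 minutes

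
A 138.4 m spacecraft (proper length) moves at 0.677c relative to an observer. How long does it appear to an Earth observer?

Proper length L₀ = 138.4 m
γ = 1/√(1 - 0.677²) = 1.3587
L = L₀/γ = 138.4/1.3587 = 101.9 m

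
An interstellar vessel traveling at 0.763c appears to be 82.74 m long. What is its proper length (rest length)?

Contracted length L = 82.74 m
γ = 1/√(1 - 0.763²) = 1.547
L₀ = γL = 1.547 × 82.74 = 128.0 m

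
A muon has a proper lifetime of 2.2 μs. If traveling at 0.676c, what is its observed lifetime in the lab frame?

Proper lifetime τ₀ = 2.2 μs
γ = 1/√(1 - 0.676²) = 1.357
τ = γτ₀ = 1.357 × 2.2 μs = 2.985 μs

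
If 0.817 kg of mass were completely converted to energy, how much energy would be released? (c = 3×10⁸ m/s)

Using E = mc²:
c² = (3×10⁸)² = 9×10¹⁶ m²/s²
E = 0.817 × 9×10¹⁶ = 7.353×10¹⁶ J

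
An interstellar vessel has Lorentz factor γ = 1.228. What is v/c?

From γ = 1/√(1 - v²/c²):
1/γ² = 1/1.228² = 0.6631
v²/c² = 1 - 0.6631 = 0.3369
v/c = √(0.3369) = 0.5804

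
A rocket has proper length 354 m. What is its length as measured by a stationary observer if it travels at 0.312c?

Proper length L₀ = 354 m
γ = 1/√(1 - 0.312²) = 1.0525
L = L₀/γ = 354/1.0525 = 336.3 m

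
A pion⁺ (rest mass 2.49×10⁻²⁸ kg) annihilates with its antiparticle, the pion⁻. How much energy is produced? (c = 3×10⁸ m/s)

Both particles have the same rest mass, so total mass = 2m
E = 2m·c² = 2 × 2.49×10⁻²⁸ × (3×10⁸)²
= 2 × 2.49×10⁻²⁸ × 9×10¹⁶
= 4.482×10⁻¹¹ J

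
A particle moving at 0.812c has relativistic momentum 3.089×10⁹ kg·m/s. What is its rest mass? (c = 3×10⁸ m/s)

γ = 1/√(1 - 0.812²) = 1.7133
v = 0.812 × 3×10⁸ = 2.436×10⁸ m/s
m = p/(γv) = 3.089×10⁹/(1.7133 × 2.436×10⁸) = 7.401 kg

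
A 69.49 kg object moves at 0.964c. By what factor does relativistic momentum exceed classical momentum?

p_rel = γmv, p_class = mv
Ratio = γ = 1/√(1 - 0.964²) = 3.761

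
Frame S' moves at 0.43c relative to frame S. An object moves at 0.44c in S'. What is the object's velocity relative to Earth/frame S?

u = (u' + v)/(1 + u'v/c²)
Numerator: 0.44 + 0.43 = 0.87
Denominator: 1 + 0.1892 = 1.1892
u = 0.87/1.1892 = 0.7316c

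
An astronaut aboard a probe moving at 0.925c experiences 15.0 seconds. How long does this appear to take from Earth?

Proper time Δt₀ = 15.0 seconds
γ = 1/√(1 - 0.925²) = 2.632
Δt = γΔt₀ = 2.632 × 15.0 = 39.48 seconds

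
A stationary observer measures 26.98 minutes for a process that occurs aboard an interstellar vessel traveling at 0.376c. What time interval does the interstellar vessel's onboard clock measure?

Dilated time Δt = 26.98 minutes
γ = 1/√(1 - 0.376²) = 1.079
Δt₀ = Δt/γ = 26.98/1.079 = 25.00 minutes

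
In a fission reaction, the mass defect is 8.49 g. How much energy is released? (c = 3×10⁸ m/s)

Convert mass defect: Δm = 8.49 g = 0.00849 kg
E = Δm·c² = 0.00849 × (3×10⁸)²
= 0.00849 × 9×10¹⁶ = 7.641×10¹⁴ J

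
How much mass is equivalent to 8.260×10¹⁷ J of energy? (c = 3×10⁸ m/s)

From E = mc², we get m = E/c²
c² = (3×10⁸)² = 9×10¹⁶ m²/s²
m = 8.260×10¹⁷ / 9×10¹⁶ = 9.178 kg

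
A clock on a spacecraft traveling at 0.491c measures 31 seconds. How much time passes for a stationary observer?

Proper time Δt₀ = 31 seconds
γ = 1/√(1 - 0.491²) = 1.1479
Δt = γΔt₀ = 1.1479 × 31 = 35.58 seconds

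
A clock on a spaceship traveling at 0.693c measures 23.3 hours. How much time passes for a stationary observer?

Proper time Δt₀ = 23.3 hours
γ = 1/√(1 - 0.693²) = 1.387
Δt = γΔt₀ = 1.387 × 23.3 = 32.32 hours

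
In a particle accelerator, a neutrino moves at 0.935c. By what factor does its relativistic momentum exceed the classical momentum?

p_rel = γmv, p_class = mv
Ratio = γ = 1/√(1 - 0.935²)
= 1/√(0.125775) = 2.820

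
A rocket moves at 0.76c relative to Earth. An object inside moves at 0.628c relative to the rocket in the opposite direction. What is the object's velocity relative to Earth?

Object's velocity in rocket frame is u' = -0.628c
u = (u' + v)/(1 + u'v/c²) = (v - 0.628)/(1 - 0.628·v/c²)
Numerator: 0.76 - 0.628 = 0.132
Denominator: 1 - 0.47728 = 0.52272
u = 0.132/0.52272 = 0.2525c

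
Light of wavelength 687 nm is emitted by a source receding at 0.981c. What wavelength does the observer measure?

β = 0.981
Wavelength Doppler factor = √(1.981/0.019) = √(104.26) = 10.211
λ_obs = 687 × 10.211 = 7015 nm (redshift)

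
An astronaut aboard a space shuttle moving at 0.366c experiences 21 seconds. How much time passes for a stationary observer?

Proper time Δt₀ = 21 seconds
γ = 1/√(1 - 0.366²) = 1.0746
Δt = γΔt₀ = 1.0746 × 21 = 22.57 seconds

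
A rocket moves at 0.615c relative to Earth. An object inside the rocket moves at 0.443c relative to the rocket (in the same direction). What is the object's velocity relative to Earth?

u = (u' + v)/(1 + u'v/c²)
Numerator: 0.443 + 0.615 = 1.058
Denominator: 1 + 0.272445 = 1.272445
u = 1.058/1.272445 = 0.8315c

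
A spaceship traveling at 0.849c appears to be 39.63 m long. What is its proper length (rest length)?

Contracted length L = 39.63 m
γ = 1/√(1 - 0.849²) = 1.8925
L₀ = γL = 1.8925 × 39.63 = 75.00 m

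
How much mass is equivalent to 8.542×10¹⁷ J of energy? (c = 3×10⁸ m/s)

From E = mc², we get m = E/c²
c² = (3×10⁸)² = 9×10¹⁶ m²/s²
m = 8.542×10¹⁷ / 9×10¹⁶ = 9.491 kg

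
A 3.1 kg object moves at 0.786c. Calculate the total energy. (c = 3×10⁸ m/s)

γ = 1/√(1 - 0.786²) = 1.6175
mc² = 3.1 × (3×10⁸)² = 2.790×10¹⁷ J
E = γmc² = 1.6175 × 2.790×10¹⁷ = 4.513×10¹⁷ J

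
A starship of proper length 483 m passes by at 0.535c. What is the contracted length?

Proper length L₀ = 483 m
γ = 1/√(1 - 0.535²) = 1.1836
L = L₀/γ = 483/1.1836 = 408.1 m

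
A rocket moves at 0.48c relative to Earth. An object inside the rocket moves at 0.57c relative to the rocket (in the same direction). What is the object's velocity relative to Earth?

u = (u' + v)/(1 + u'v/c²)
Numerator: 0.57 + 0.48 = 1.05
Denominator: 1 + 0.2736 = 1.2736
u = 1.05/1.2736 = 0.8244c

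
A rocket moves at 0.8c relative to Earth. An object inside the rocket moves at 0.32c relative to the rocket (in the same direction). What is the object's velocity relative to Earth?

u = (u' + v)/(1 + u'v/c²)
Numerator: 0.32 + 0.8 = 1.12
Denominator: 1 + 0.256 = 1.256
u = 1.12/1.256 = 0.8917c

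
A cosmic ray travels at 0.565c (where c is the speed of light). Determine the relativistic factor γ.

v/c = 0.565, so (v/c)² = 0.319225
1 - (v/c)² = 0.680775
γ = 1/√(0.680775) = 1.212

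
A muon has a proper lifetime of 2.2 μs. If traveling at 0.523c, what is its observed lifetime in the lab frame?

Proper lifetime τ₀ = 2.2 μs
γ = 1/√(1 - 0.523²) = 1.173
τ = γτ₀ = 1.173 × 2.2 μs = 2.581 μs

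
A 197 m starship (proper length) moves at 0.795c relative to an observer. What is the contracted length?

Proper length L₀ = 197 m
γ = 1/√(1 - 0.795²) = 1.649
L = L₀/γ = 197/1.649 = 119.5 m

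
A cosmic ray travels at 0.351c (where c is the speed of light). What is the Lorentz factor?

v/c = 0.351, so (v/c)² = 0.123201
1 - (v/c)² = 0.876799
γ = 1/√(0.876799) = 1.068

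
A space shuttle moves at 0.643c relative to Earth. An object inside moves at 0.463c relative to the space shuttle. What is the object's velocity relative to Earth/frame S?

u = (u' + v)/(1 + u'v/c²)
Numerator: 0.463 + 0.643 = 1.106
Denominator: 1 + 0.297709 = 1.297709
u = 1.106/1.297709 = 0.8523c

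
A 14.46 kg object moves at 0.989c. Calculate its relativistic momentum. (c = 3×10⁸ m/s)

γ = 1/√(1 - 0.989²) = 6.7606
v = 0.989 × 3×10⁸ = 2.967×10⁸ m/s
p = γmv = 6.7606 × 14.46 × 2.967×10⁸ = 2.900×10¹⁰ kg·m/s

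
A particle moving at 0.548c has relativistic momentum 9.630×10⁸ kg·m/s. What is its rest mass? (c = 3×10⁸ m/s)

γ = 1/√(1 - 0.548²) = 1.1955
v = 0.548 × 3×10⁸ = 1.644×10⁸ m/s
m = p/(γv) = 9.630×10⁸/(1.1955 × 1.644×10⁸) = 4.900 kg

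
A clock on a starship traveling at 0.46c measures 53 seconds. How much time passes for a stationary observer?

Proper time Δt₀ = 53 seconds
γ = 1/√(1 - 0.46²) = 1.1262
Δt = γΔt₀ = 1.1262 × 53 = 59.69 seconds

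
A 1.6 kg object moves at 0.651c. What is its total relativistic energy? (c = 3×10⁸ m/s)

γ = 1/√(1 - 0.651²) = 1.3174
mc² = 1.6 × (3×10⁸)² = 1.440×10¹⁷ J
E = γmc² = 1.3174 × 1.440×10¹⁷ = 1.897×10¹⁷ J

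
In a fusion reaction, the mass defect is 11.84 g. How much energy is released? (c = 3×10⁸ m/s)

Convert mass defect: Δm = 11.84 g = 0.01184 kg
E = Δm·c² = 0.01184 × (3×10⁸)²
= 0.01184 × 9×10¹⁶ = 1.066×10¹⁵ J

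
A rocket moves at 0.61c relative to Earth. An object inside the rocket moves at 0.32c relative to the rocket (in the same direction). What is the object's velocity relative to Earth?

u = (u' + v)/(1 + u'v/c²)
Numerator: 0.32 + 0.61 = 0.93
Denominator: 1 + 0.1952 = 1.1952
u = 0.93/1.1952 = 0.7781c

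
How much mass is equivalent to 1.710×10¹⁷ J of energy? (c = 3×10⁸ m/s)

From E = mc², we get m = E/c²
c² = (3×10⁸)² = 9×10¹⁶ m²/s²
m = 1.710×10¹⁷ / 9×10¹⁶ = 1.900 kg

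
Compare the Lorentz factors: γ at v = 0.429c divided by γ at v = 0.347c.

γ₁ = 1/√(1 - 0.429²) = 1.107
γ₂ = 1/√(1 - 0.347²) = 1.066
γ₁/γ₂ = 1.107/1.066 = 1.038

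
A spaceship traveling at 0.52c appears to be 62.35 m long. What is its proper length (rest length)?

Contracted length L = 62.35 m
γ = 1/√(1 - 0.52²) = 1.17073
L₀ = γL = 1.17073 × 62.35 = 73.00 m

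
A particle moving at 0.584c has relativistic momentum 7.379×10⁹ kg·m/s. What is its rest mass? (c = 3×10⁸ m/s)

γ = 1/√(1 - 0.584²) = 1.232
v = 0.584 × 3×10⁸ = 1.752×10⁸ m/s
m = p/(γv) = 7.379×10⁹/(1.232 × 1.752×10⁸) = 34.19 kg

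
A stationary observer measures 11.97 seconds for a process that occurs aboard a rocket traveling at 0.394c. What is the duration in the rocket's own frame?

Dilated time Δt = 11.97 seconds
γ = 1/√(1 - 0.394²) = 1.088
Δt₀ = Δt/γ = 11.97/1.088 = 11.00 seconds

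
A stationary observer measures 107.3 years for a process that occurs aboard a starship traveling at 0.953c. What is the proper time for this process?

Dilated time Δt = 107.3 years
γ = 1/√(1 - 0.953²) = 3.301
Δt₀ = Δt/γ = 107.3/3.301 = 32.51 years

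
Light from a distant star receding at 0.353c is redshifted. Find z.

β = 0.353
(1+β)/(1-β) = 1.353/0.647 = 2.0912
√(2.0912) = 1.4461
z = 1.4461 - 1 = 0.4461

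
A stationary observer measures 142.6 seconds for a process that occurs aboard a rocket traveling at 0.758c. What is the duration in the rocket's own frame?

Dilated time Δt = 142.6 seconds
γ = 1/√(1 - 0.758²) = 1.5331
Δt₀ = Δt/γ = 142.6/1.5331 = 93.01 seconds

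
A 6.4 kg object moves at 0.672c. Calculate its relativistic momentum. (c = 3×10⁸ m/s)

γ = 1/√(1 - 0.672²) = 1.350
v = 0.672 × 3×10⁸ = 2.016×10⁸ m/s
p = γmv = 1.350 × 6.4 × 2.016×10⁸ = 1.742×10⁹ kg·m/s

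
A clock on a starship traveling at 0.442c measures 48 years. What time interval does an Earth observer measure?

Proper time Δt₀ = 48 years
γ = 1/√(1 - 0.442²) = 1.1148
Δt = γΔt₀ = 1.1148 × 48 = 53.51 years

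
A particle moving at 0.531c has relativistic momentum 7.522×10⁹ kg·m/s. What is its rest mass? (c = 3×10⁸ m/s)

γ = 1/√(1 - 0.531²) = 1.1801
v = 0.531 × 3×10⁸ = 1.593×10⁸ m/s
m = p/(γv) = 7.522×10⁹/(1.1801 × 1.593×10⁸) = 40.01 kg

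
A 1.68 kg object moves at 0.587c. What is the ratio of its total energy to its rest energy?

E = γmc², E₀ = mc²
E/E₀ = γ = 1/√(1 - 0.587²) = 1.235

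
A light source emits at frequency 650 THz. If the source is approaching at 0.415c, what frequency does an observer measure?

β = v/c = 0.415
(1+β)/(1-β) = 1.415/0.585 = 2.419
Doppler factor = √(2.419) = 1.555
f_obs = 650 × 1.555 = 1011 THz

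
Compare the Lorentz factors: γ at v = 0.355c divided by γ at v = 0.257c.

γ₁ = 1/√(1 - 0.355²) = 1.070
γ₂ = 1/√(1 - 0.257²) = 1.035
γ₁/γ₂ = 1.070/1.035 = 1.034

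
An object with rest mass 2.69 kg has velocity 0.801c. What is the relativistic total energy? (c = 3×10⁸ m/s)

γ = 1/√(1 - 0.801²) = 1.6704
mc² = 2.69 × (3×10⁸)² = 2.421×10¹⁷ J
E = γmc² = 1.6704 × 2.421×10¹⁷ = 4.044×10¹⁷ J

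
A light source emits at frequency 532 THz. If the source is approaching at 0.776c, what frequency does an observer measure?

β = v/c = 0.776
(1+β)/(1-β) = 1.776/0.224 = 7.929
Doppler factor = √(7.929) = 2.816
f_obs = 532 × 2.816 = 1498 THz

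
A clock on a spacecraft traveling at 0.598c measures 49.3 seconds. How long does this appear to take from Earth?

Proper time Δt₀ = 49.3 seconds
γ = 1/√(1 - 0.598²) = 1.2477
Δt = γΔt₀ = 1.2477 × 49.3 = 61.51 seconds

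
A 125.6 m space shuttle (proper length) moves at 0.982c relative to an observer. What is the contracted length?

Proper length L₀ = 125.6 m
γ = 1/√(1 - 0.982²) = 5.294
L = L₀/γ = 125.6/5.294 = 23.72 m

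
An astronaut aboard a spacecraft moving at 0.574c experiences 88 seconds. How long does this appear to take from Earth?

Proper time Δt₀ = 88 seconds
γ = 1/√(1 - 0.574²) = 1.2212
Δt = γΔt₀ = 1.2212 × 88 = 107.5 seconds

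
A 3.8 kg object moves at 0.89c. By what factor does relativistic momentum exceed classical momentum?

p_rel = γmv, p_class = mv
Ratio = γ = 1/√(1 - 0.89²) = 2.193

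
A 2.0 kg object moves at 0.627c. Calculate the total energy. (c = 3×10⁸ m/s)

γ = 1/√(1 - 0.627²) = 1.284
mc² = 2.0 × (3×10⁸)² = 1.800×10¹⁷ J
E = γmc² = 1.284 × 1.800×10¹⁷ = 2.311×10¹⁷ J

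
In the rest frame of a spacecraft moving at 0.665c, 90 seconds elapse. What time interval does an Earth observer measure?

Proper time Δt₀ = 90 seconds
γ = 1/√(1 - 0.665²) = 1.339
Δt = γΔt₀ = 1.339 × 90 = 120.5 seconds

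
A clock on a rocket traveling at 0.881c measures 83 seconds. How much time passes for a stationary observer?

Proper time Δt₀ = 83 seconds
γ = 1/√(1 - 0.881²) = 2.1136
Δt = γΔt₀ = 2.1136 × 83 = 175.4 seconds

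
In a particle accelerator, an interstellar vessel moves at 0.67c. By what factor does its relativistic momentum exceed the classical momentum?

p_rel = γmv, p_class = mv
Ratio = γ = 1/√(1 - 0.67²)
= 1/√(0.5511) = 1.347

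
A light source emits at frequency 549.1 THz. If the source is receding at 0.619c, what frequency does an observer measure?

β = v/c = 0.619
(1-β)/(1+β) = 0.381/1.619 = 0.2353
Doppler factor = √(0.2353) = 0.4851
f_obs = 549.1 × 0.4851 = 266.4 THz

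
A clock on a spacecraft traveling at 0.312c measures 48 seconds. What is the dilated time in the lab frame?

Proper time Δt₀ = 48 seconds
γ = 1/√(1 - 0.312²) = 1.0525
Δt = γΔt₀ = 1.0525 × 48 = 50.52 seconds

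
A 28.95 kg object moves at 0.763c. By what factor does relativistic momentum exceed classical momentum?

p_rel = γmv, p_class = mv
Ratio = γ = 1/√(1 - 0.763²) = 1.547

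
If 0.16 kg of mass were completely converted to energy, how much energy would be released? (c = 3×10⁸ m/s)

Using E = mc²:
c² = (3×10⁸)² = 9×10¹⁶ m²/s²
E = 0.16 × 9×10¹⁶ = 1.440×10¹⁶ J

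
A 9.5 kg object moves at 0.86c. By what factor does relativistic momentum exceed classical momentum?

p_rel = γmv, p_class = mv
Ratio = γ = 1/√(1 - 0.86²) = 1.960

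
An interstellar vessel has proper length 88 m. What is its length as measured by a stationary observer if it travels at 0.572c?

Proper length L₀ = 88 m
γ = 1/√(1 - 0.572²) = 1.2191
L = L₀/γ = 88/1.2191 = 72.18 m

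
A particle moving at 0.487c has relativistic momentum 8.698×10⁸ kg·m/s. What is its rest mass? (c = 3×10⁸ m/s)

γ = 1/√(1 - 0.487²) = 1.145
v = 0.487 × 3×10⁸ = 1.461×10⁸ m/s
m = p/(γv) = 8.698×10⁸/(1.145 × 1.461×10⁸) = 5.200 kg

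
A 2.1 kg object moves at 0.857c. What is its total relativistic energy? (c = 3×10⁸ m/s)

γ = 1/√(1 - 0.857²) = 1.941
mc² = 2.1 × (3×10⁸)² = 1.890×10¹⁷ J
E = γmc² = 1.941 × 1.890×10¹⁷ = 3.668×10¹⁷ J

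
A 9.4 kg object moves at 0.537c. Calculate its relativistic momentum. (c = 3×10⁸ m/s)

γ = 1/√(1 - 0.537²) = 1.1854
v = 0.537 × 3×10⁸ = 1.611×10⁸ m/s
p = γmv = 1.1854 × 9.4 × 1.611×10⁸ = 1.795×10⁹ kg·m/s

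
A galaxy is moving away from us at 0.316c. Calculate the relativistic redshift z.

β = 0.316
(1+β)/(1-β) = 1.316/0.684 = 1.924
√(1.924) = 1.3871
z = 1.3871 - 1 = 0.3871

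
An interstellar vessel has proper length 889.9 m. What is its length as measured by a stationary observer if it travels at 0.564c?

Proper length L₀ = 889.9 m
γ = 1/√(1 - 0.564²) = 1.21098
L = L₀/γ = 889.9/1.21098 = 734.9 m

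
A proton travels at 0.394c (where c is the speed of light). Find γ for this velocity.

v/c = 0.394, so (v/c)² = 0.155236
1 - (v/c)² = 0.844764
γ = 1/√(0.844764) = 1.088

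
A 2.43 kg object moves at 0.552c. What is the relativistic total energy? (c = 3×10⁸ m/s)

γ = 1/√(1 - 0.552²) = 1.1993
mc² = 2.43 × (3×10⁸)² = 2.187×10¹⁷ J
E = γmc² = 1.1993 × 2.187×10¹⁷ = 2.623×10¹⁷ J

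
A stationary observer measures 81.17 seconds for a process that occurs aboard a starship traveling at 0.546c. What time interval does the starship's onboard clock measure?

Dilated time Δt = 81.17 seconds
γ = 1/√(1 - 0.546²) = 1.1936
Δt₀ = Δt/γ = 81.17/1.1936 = 68.00 seconds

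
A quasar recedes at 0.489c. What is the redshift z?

β = 0.489
(1+β)/(1-β) = 1.489/0.511 = 2.914
√(2.914) = 1.707
z = 1.707 - 1 = 0.7070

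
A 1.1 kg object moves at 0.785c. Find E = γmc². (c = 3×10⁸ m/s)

γ = 1/√(1 - 0.785²) = 1.614
mc² = 1.1 × (3×10⁸)² = 9.900×10¹⁶ J
E = γmc² = 1.614 × 9.900×10¹⁶ = 1.598×10¹⁷ J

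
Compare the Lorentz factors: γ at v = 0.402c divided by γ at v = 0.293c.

γ₁ = 1/√(1 - 0.402²) = 1.092
γ₂ = 1/√(1 - 0.293²) = 1.046
γ₁/γ₂ = 1.092/1.046 = 1.044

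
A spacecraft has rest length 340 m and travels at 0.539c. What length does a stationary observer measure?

Proper length L₀ = 340 m
γ = 1/√(1 - 0.539²) = 1.187
L = L₀/γ = 340/1.187 = 286.4 m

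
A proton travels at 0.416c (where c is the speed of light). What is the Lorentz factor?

v/c = 0.416, so (v/c)² = 0.173056
1 - (v/c)² = 0.826944
γ = 1/√(0.826944) = 1.100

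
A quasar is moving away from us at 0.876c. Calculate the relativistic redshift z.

β = 0.876
(1+β)/(1-β) = 1.876/0.124 = 15.13
√(15.13) = 3.890
z = 3.890 - 1 = 2.890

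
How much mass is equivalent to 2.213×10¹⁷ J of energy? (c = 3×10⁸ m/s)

From E = mc², we get m = E/c²
c² = (3×10⁸)² = 9×10¹⁶ m²/s²
m = 2.213×10¹⁷ / 9×10¹⁶ = 2.459 kg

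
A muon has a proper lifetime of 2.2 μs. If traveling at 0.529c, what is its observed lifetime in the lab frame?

Proper lifetime τ₀ = 2.2 μs
γ = 1/√(1 - 0.529²) = 1.178
τ = γτ₀ = 1.178 × 2.2 μs = 2.592 μs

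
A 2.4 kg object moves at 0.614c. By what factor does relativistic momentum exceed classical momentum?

p_rel = γmv, p_class = mv
Ratio = γ = 1/√(1 - 0.614²) = 1.267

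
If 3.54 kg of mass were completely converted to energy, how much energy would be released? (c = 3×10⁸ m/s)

Using E = mc²:
c² = (3×10⁸)² = 9×10¹⁶ m²/s²
E = 3.54 × 9×10¹⁶ = 3.186×10¹⁷ J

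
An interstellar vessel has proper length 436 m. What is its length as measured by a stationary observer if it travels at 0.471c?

Proper length L₀ = 436 m
γ = 1/√(1 - 0.471²) = 1.1336
L = L₀/γ = 436/1.1336 = 384.6 m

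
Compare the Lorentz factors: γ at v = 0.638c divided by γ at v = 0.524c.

γ₁ = 1/√(1 - 0.638²) = 1.299
γ₂ = 1/√(1 - 0.524²) = 1.174
γ₁/γ₂ = 1.299/1.174 = 1.106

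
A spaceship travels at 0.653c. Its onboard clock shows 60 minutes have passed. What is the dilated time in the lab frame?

Proper time Δt₀ = 60 minutes
γ = 1/√(1 - 0.653²) = 1.3204
Δt = γΔt₀ = 1.3204 × 60 = 79.22 minutes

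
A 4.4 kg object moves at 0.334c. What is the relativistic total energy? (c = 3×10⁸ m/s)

γ = 1/√(1 - 0.334²) = 1.0609
mc² = 4.4 × (3×10⁸)² = 3.960×10¹⁷ J
E = γmc² = 1.0609 × 3.960×10¹⁷ = 4.201×10¹⁷ J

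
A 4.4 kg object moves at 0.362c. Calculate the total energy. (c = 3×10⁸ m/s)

γ = 1/√(1 - 0.362²) = 1.0728
mc² = 4.4 × (3×10⁸)² = 3.960×10¹⁷ J
E = γmc² = 1.0728 × 3.960×10¹⁷ = 4.248×10¹⁷ J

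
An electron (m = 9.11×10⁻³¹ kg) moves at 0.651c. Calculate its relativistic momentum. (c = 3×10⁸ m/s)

γ = 1/√(1 - 0.651²) = 1.3174
v = 0.651 × 3×10⁸ = 1.953×10⁸ m/s
p = γmv = 1.3174 × 9.11×10⁻³¹ × 1.953×10⁸ = 2.344×10⁻²² kg·m/s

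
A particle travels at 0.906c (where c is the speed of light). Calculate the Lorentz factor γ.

v/c = 0.906, so (v/c)² = 0.820836
1 - (v/c)² = 0.179164
γ = 1/√(0.179164) = 2.363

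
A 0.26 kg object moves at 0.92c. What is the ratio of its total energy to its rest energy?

E = γmc², E₀ = mc²
E/E₀ = γ = 1/√(1 - 0.92²) = 2.552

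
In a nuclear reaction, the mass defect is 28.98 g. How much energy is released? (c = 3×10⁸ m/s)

Convert mass defect: Δm = 28.98 g = 0.02898 kg
E = Δm·c² = 0.02898 × (3×10⁸)²
= 0.02898 × 9×10¹⁶ = 2.608×10¹⁵ J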